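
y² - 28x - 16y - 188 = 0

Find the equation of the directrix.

x = -16

Only y is squared. Complete the square in y: (y - 8)² = 28(x + 9).
Vertex (-9, 8); 4p = 28 so p = 7. Opens right.
Directrix is the vertical line x = h − p = -9 − (7) = -16.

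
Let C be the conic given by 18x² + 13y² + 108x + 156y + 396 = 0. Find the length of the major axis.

Group the x- and y-terms: 18(x² + 6x) + 13(y² + 12y) = -396
Completing the square gives 18(x + 3)² + 13(y + 6)² = -396 + 162 + 468 = 234.
Divide through by 234 to get (x + 3)²/13 + (y + 6)²/18 = 1.
Ellipse, center (-3, -6), major axis vertical; a² = 18, b² = 13.
a² = 18 so a = 3√2; the major axis has length 2a = 6√2.

6√2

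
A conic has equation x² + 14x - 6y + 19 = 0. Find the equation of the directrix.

Only x is squared. Complete the square in x: (x + 7)² = 6(y + 5).
Vertex (-7, -5); 4p = 6 so p = 3/2. Opens up.
Directrix is the horizontal line y = k − p = -5 − (3/2) = -13/2.

y = -13/2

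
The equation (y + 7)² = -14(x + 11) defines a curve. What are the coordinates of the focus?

Vertex (-11, -7); 4p = -14 so p = -7/2. Opens left.
Focus is p units from the vertex along the axis: (h + p, k).

(-29/2, -7)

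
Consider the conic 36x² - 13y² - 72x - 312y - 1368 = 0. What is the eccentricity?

e = 7/6

Group the x- and y-terms: 36(x² - 2x) -13(y² + 24y) = 1368
Completing the square gives 36(x - 1)² -13(y + 12)² = 1368 + 36 - 1872 = -468.
Dividing both sides by -468: (y + 12)²/36 - (x - 1)²/13 = 1
Hyperbola, center (1, -12), transverse axis vertical; a² = 36, b² = 13.
c² = a² + b² = 49, so c = 7.
e = c/a = 7/6.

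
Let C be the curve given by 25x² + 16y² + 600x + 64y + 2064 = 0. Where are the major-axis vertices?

Group the x- and y-terms: 25(x² + 24x) + 16(y² + 4y) = -2064
Complete the square: 25(x + 12)² + 16(y + 2)² = -2064 + 3600 + 64 = 1600
Dividing both sides by 1600: (x + 12)²/64 + (y + 2)²/100 = 1
Ellipse, center (-12, -2), major axis vertical; a² = 100, b² = 64.
a = 10. Vertices at (h, k ± a).

(-12, -12) and (-12, 8)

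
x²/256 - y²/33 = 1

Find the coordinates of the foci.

Center (0, 0). The positive term is the x-term, so the transverse axis is horizontal; a² = 256, b² = 33.
c² = a² + b² = 256 + 33 = 289, so c = 17.
Foci lie on the horizontal axis through the center: (h ± c, k).

(-17, 0) and (17, 0)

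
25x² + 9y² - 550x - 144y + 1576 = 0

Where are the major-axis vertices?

Group the x- and y-terms: 25(x² - 22x) + 9(y² - 16y) = -1576
Complete the square: 25(x - 11)² + 9(y - 8)² = -1576 + 3025 + 576 = 2025
Divide by 2025: (x - 11)²/81 + (y - 8)²/225 = 1
Ellipse, center (11, 8), major axis vertical; a² = 225, b² = 81.
a = 15. Vertices at (h, k ± a).

(11, -7) and (11, 23)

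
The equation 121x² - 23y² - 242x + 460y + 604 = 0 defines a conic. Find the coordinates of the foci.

(1, -2) and (1, 22)

Rearranging, 121(x² - 2x) -23(y² - 20y) = -604.
Complete the square: 121(x - 1)² -23(y - 10)² = -604 + 121 - 2300 = -2783
Dividing both sides by -2783: (y - 10)²/121 - (x - 1)²/23 = 1
Hyperbola, center (1, 10), transverse axis vertical; a² = 121, b² = 23.
c² = a² + b² = 121 + 23 = 144, so c = 12.
Foci lie on the vertical axis through the center: (h, k ± c).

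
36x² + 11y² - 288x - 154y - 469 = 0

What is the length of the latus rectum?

Rearranging, 36(x² - 8x) + 11(y² - 14y) = 469.
36(x - 4)² + 11(y - 7)² = 469 + 576 + 539 = 1584
Divide through by 1584 to get (x - 4)²/44 + (y - 7)²/144 = 1.
Ellipse, center (4, 7), major axis vertical; a² = 144, b² = 44.
Latus rectum length = 2b²/a = 2·44/12 = 22/3.

22/3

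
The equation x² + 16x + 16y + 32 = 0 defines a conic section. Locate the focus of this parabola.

Only x is squared. Complete the square in x: (x + 8)² = -16(y - 2).
Vertex (-8, 2); 4p = -16 so p = -4. Opens down.
Focus is p units from the vertex along the axis: (h, k + p).

(-8, -2)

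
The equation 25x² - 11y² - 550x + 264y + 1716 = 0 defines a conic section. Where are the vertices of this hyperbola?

(11, 7) and (11, 17)

Group the x- and y-terms: 25(x² - 22x) -11(y² - 24y) = -1716
Complete the square in x and y: 25(x - 11)² -11(y - 12)² = -1716 + 3025 - 1584 = -275
Divide through by -275 to get (y - 12)²/25 - (x - 11)²/11 = 1.
Hyperbola, center (11, 12), transverse axis vertical; a² = 25, b² = 11.
a = 5. Vertices at (h, k ± a).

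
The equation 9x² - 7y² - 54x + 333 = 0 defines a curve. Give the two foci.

(3, -8) and (3, 8)

Group the x- and y-terms: 9(x² - 6x) -7y² = -333
Complete the square in x and y: 9(x - 3)² -7y² = -333 + 81 + 0 = -252
Divide by -252: y²/36 - (x - 3)²/28 = 1
Hyperbola, center (3, 0), transverse axis vertical; a² = 36, b² = 28.
c² = a² + b² = 36 + 28 = 64, so c = 8.
Foci lie on the vertical axis through the center: (h, k ± c).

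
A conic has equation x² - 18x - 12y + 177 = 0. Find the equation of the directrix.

y = 5

Only x is squared. Complete the square in x: (x - 9)² = 12(y - 8).
Vertex (9, 8); 4p = 12 so p = 3. Opens up.
Directrix is the horizontal line y = k − p = 8 − (3) = 5.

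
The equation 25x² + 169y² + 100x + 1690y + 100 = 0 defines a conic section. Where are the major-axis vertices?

Rearranging, 25(x² + 4x) + 169(y² + 10y) = -100.
Complete the square: 25(x + 2)² + 169(y + 5)² = -100 + 100 + 4225 = 4225
Divide through by 4225 to get (x + 2)²/169 + (y + 5)²/25 = 1.
Ellipse, center (-2, -5), major axis horizontal; a² = 169, b² = 25.
a = 13. Vertices at (h ± a, k).

(-15, -5) and (11, -5)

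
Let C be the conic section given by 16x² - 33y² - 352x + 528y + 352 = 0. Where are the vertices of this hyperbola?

(11, 4) and (11, 12)

16(x² - 22x) -33(y² - 16y) = -352
16(x - 11)² -33(y - 8)² = -352 + 1936 - 2112 = -528
Divide by -528: (y - 8)²/16 - (x - 11)²/33 = 1
Hyperbola, center (11, 8), transverse axis vertical; a² = 16, b² = 33.
a = 4. Vertices at (h, k ± a).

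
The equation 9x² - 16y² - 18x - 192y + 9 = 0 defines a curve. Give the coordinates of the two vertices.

9(x² - 2x) -16(y² + 12y) = -9
Complete the square in x and y: 9(x - 1)² -16(y + 6)² = -9 + 9 - 576 = -576
Divide by -576: (y + 6)²/36 - (x - 1)²/64 = 1
Hyperbola, center (1, -6), transverse axis vertical; a² = 36, b² = 64.
a = 6. Vertices at (h, k ± a).

(1, -12) and (1, 0)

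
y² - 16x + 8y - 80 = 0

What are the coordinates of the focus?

Only y is squared. Complete the square in y: (y + 4)² = 16(x + 6).
Vertex (-6, -4); 4p = 16 so p = 4. Opens right.
Focus is p units from the vertex along the axis: (h + p, k).

(-2, -4)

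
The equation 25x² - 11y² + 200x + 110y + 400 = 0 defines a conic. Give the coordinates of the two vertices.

Rearranging, 25(x² + 8x) -11(y² - 10y) = -400.
25(x + 4)² -11(y - 5)² = -400 + 400 - 275 = -275
Divide by -275: (y - 5)²/25 - (x + 4)²/11 = 1
Hyperbola, center (-4, 5), transverse axis vertical; a² = 25, b² = 11.
a = 5. Vertices at (h, k ± a).

(-4, 0) and (-4, 10)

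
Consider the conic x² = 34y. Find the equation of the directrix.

y = -17/2

Vertex (0, 0); 4p = 34 so p = 17/2. Opens up.
Directrix is the horizontal line y = k − p = 0 − (17/2) = -17/2.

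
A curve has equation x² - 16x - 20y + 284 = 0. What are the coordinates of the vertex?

Only x is squared. Complete the square in x: (x - 8)² = 20(y - 11).
Vertex (8, 11); 4p = 20 so p = 5. Opens up.

(8, 11)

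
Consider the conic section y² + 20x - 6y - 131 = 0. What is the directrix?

Only y is squared. Complete the square in y: (y - 3)² = -20(x - 7).
Vertex (7, 3); 4p = -20 so p = -5. Opens left.
Directrix is the vertical line x = h − p = 7 − (-5) = 12.

x = 12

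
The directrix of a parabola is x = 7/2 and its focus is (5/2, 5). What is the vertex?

(3, 5)

The vertex is the midpoint between the focus and the directrix along the axis of symmetry.
Axis is horizontal (directrix is vertical). Vertex x-coordinate = (5/2 + 7/2)/2 = 3; y-coordinate = 5.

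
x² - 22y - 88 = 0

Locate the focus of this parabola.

(0, 3/2)

Only x is squared. Complete the square in x: x² = 22(y + 4).
Vertex (0, -4); 4p = 22 so p = 11/2. Opens up.
Focus is p units from the vertex along the axis: (h, k + p).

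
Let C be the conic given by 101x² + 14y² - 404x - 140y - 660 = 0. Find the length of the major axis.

2√101

Group: 101(x² - 4x) + 14(y² - 10y) = 660
101(x - 2)² + 14(y - 5)² = 660 + 404 + 350 = 1414
Divide through by 1414 to get (x - 2)²/14 + (y - 5)²/101 = 1.
Ellipse, center (2, 5), major axis vertical; a² = 101, b² = 14.
a² = 101 so a = √101; the major axis has length 2a = 2√101.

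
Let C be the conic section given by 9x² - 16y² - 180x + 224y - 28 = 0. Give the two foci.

Collect terms: 9(x² - 20x) -16(y² - 14y) = 28
Complete the square: 9(x - 10)² -16(y - 7)² = 28 + 900 - 784 = 144
Dividing both sides by 144: (x - 10)²/16 - (y - 7)²/9 = 1
Hyperbola, center (10, 7), transverse axis horizontal; a² = 16, b² = 9.
c² = a² + b² = 16 + 9 = 25, so c = 5.
Foci lie on the horizontal axis through the center: (h ± c, k).

(5, 7) and (15, 7)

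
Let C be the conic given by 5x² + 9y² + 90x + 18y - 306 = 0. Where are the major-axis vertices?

(-21, -1) and (3, -1)

Collect terms: 5(x² + 18x) + 9(y² + 2y) = 306
Complete the square in x and y: 5(x + 9)² + 9(y + 1)² = 306 + 405 + 9 = 720
Dividing both sides by 720: (x + 9)²/144 + (y + 1)²/80 = 1
Ellipse, center (-9, -1), major axis horizontal; a² = 144, b² = 80.
a = 12. Vertices at (h ± a, k).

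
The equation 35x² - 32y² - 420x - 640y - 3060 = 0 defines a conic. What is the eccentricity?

e = √134/8

Rearranging, 35(x² - 12x) -32(y² + 20y) = 3060.
Completing the square gives 35(x - 6)² -32(y + 10)² = 3060 + 1260 - 3200 = 1120.
Divide through by 1120 to get (x - 6)²/32 - (y + 10)²/35 = 1.
Hyperbola, center (6, -10), transverse axis horizontal; a² = 32, b² = 35.
c² = a² + b² = 67, so c = √67.
e = c/a = √67/4√2 = √134/8.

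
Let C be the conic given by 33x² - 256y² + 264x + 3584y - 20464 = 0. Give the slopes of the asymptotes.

√33/16 and -√33/16

Rearranging, 33(x² + 8x) -256(y² - 14y) = 20464.
Complete the square: 33(x + 4)² -256(y - 7)² = 20464 + 528 - 12544 = 8448
Divide by 8448: (x + 4)²/256 - (y - 7)²/33 = 1
Hyperbola, center (-4, 7), transverse axis horizontal; a² = 256, b² = 33.
For a horizontal hyperbola the asymptotes have slope ±b/a.
Here that is ±√33/16.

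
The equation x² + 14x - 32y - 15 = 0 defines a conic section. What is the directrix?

Only x is squared. Complete the square in x: (x + 7)² = 32(y + 2).
Vertex (-7, -2); 4p = 32 so p = 8. Opens up.
Directrix is the horizontal line y = k − p = -2 − (8) = -10.

y = -10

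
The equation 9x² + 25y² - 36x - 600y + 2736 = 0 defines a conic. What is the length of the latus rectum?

Group: 9(x² - 4x) + 25(y² - 24y) = -2736
Completing the square gives 9(x - 2)² + 25(y - 12)² = -2736 + 36 + 3600 = 900.
Divide by 900: (x - 2)²/100 + (y - 12)²/36 = 1
Ellipse, center (2, 12), major axis horizontal; a² = 100, b² = 36.
Latus rectum length = 2b²/a = 2·36/10 = 36/5.

36/5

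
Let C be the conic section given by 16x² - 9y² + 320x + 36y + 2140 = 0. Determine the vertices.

(-10, -6) and (-10, 10)

16(x² + 20x) -9(y² - 4y) = -2140
16(x + 10)² -9(y - 2)² = -2140 + 1600 - 36 = -576
Dividing both sides by -576: (y - 2)²/64 - (x + 10)²/36 = 1
Hyperbola, center (-10, 2), transverse axis vertical; a² = 64, b² = 36.
a = 8. Vertices at (h, k ± a).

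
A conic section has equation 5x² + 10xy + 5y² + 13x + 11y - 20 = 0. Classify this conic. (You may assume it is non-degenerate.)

parabola

A = 5, B = 10, C = 5.
Discriminant B² − 4AC = 10² − 4·5·5 = 0.
B² − 4AC = 0 ⇒ parabola.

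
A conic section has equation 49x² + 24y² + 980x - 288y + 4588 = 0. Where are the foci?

(-10, 1) and (-10, 11)

Group the x- and y-terms: 49(x² + 20x) + 24(y² - 12y) = -4588
Complete the square: 49(x + 10)² + 24(y - 6)² = -4588 + 4900 + 864 = 1176
Divide through by 1176 to get (x + 10)²/24 + (y - 6)²/49 = 1.
Ellipse, center (-10, 6), major axis vertical; a² = 49, b² = 24.
c² = a² - b² = 49 - 24 = 25, so c = 5.
Foci lie on the vertical axis through the center: (h, k ± c).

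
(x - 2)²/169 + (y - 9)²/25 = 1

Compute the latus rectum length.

50/13

Center (2, 9). The larger denominator 169 sits under the x-term, so the major axis is horizontal; a² = 169, b² = 25.
Latus rectum length = 2b²/a = 2·25/13 = 50/13.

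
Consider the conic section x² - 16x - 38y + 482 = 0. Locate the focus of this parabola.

Only x is squared. Complete the square in x: (x - 8)² = 38(y - 11).
Vertex (8, 11); 4p = 38 so p = 19/2. Opens up.
Focus is p units from the vertex along the axis: (h, k + p).

(8, 41/2)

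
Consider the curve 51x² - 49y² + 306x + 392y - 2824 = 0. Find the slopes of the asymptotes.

Collect terms: 51(x² + 6x) -49(y² - 8y) = 2824
51(x + 3)² -49(y - 4)² = 2824 + 459 - 784 = 2499
Divide through by 2499 to get (x + 3)²/49 - (y - 4)²/51 = 1.
Hyperbola, center (-3, 4), transverse axis horizontal; a² = 49, b² = 51.
For a horizontal hyperbola the asymptotes have slope ±b/a.
Here that is ±√51/7.

√51/7 and -√51/7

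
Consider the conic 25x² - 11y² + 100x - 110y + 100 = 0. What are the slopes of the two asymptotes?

5√11/11 and -5√11/11

25(x² + 4x) -11(y² + 10y) = -100
Completing the square gives 25(x + 2)² -11(y + 5)² = -100 + 100 - 275 = -275.
Divide through by -275 to get (y + 5)²/25 - (x + 2)²/11 = 1.
Hyperbola, center (-2, -5), transverse axis vertical; a² = 25, b² = 11.
For a vertical hyperbola the asymptotes have slope ±a/b.
Here that is ±5/√11 = ±5√11/11.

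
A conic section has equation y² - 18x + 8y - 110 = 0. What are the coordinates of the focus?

Only y is squared. Complete the square in y: (y + 4)² = 18(x + 7).
Vertex (-7, -4); 4p = 18 so p = 9/2. Opens right.
Focus is p units from the vertex along the axis: (h + p, k).

(-5/2, -4)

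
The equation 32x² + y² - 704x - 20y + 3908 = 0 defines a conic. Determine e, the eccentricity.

32(x² - 22x) + (y² - 20y) = -3908
Complete the square: 32(x - 11)² + (y - 10)² = -3908 + 3872 + 100 = 64
Divide by 64: (x - 11)²/2 + (y - 10)²/64 = 1
Ellipse, center (11, 10), major axis vertical; a² = 64, b² = 2.
c² = a² - b² = 62, so c = √62.
e = c/a = √62/8.

e = √62/8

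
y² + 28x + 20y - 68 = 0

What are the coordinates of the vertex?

Only y is squared. Complete the square in y: (y + 10)² = -28(x - 6).
Vertex (6, -10); 4p = -28 so p = -7. Opens left.

(6, -10)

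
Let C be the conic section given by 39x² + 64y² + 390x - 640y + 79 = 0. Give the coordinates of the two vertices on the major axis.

(-13, 5) and (3, 5)

Group: 39(x² + 10x) + 64(y² - 10y) = -79
39(x + 5)² + 64(y - 5)² = -79 + 975 + 1600 = 2496
Divide by 2496: (x + 5)²/64 + (y - 5)²/39 = 1
Ellipse, center (-5, 5), major axis horizontal; a² = 64, b² = 39.
a = 8. Vertices at (h ± a, k).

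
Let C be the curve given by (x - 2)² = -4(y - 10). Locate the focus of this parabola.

Vertex (2, 10); 4p = -4 so p = -1. Opens down.
Focus is p units from the vertex along the axis: (h, k + p).

(2, 9)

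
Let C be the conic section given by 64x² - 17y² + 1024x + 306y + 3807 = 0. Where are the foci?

64(x² + 16x) -17(y² - 18y) = -3807
Complete the square in x and y: 64(x + 8)² -17(y - 9)² = -3807 + 4096 - 1377 = -1088
Dividing both sides by -1088: (y - 9)²/64 - (x + 8)²/17 = 1
Hyperbola, center (-8, 9), transverse axis vertical; a² = 64, b² = 17.
c² = a² + b² = 64 + 17 = 81, so c = 9.
Foci lie on the vertical axis through the center: (h, k ± c).

(-8, 0) and (-8, 18)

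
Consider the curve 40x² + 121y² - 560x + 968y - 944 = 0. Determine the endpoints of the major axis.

Group: 40(x² - 14x) + 121(y² + 8y) = 944
Completing the square gives 40(x - 7)² + 121(y + 4)² = 944 + 1960 + 1936 = 4840.
Divide by 4840: (x - 7)²/121 + (y + 4)²/40 = 1
Ellipse, center (7, -4), major axis horizontal; a² = 121, b² = 40.
a = 11. Vertices at (h ± a, k).

(-4, -4) and (18, -4)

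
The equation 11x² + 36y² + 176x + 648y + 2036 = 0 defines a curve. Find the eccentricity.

e = 5/6

Collect terms: 11(x² + 16x) + 36(y² + 18y) = -2036
Complete the square in x and y: 11(x + 8)² + 36(y + 9)² = -2036 + 704 + 2916 = 1584
Divide through by 1584 to get (x + 8)²/144 + (y + 9)²/44 = 1.
Ellipse, center (-8, -9), major axis horizontal; a² = 144, b² = 44.
c² = a² - b² = 100, so c = 10.
e = c/a = 10/12 = 5/6.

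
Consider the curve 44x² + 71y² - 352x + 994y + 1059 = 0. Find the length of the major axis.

2√71

Rearranging, 44(x² - 8x) + 71(y² + 14y) = -1059.
44(x - 4)² + 71(y + 7)² = -1059 + 704 + 3479 = 3124
Divide by 3124: (x - 4)²/71 + (y + 7)²/44 = 1
Ellipse, center (4, -7), major axis horizontal; a² = 71, b² = 44.
a² = 71 so a = √71; the major axis has length 2a = 2√71.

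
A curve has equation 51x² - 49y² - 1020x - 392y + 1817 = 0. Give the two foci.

(0, -4) and (20, -4)

Group: 51(x² - 20x) -49(y² + 8y) = -1817
Complete the square: 51(x - 10)² -49(y + 4)² = -1817 + 5100 - 784 = 2499
Divide by 2499: (x - 10)²/49 - (y + 4)²/51 = 1
Hyperbola, center (10, -4), transverse axis horizontal; a² = 49, b² = 51.
c² = a² + b² = 49 + 51 = 100, so c = 10.
Foci lie on the horizontal axis through the center: (h ± c, k).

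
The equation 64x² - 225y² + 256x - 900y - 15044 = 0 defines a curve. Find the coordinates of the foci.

(-19, -2) and (15, -2)

64(x² + 4x) -225(y² + 4y) = 15044
Complete the square: 64(x + 2)² -225(y + 2)² = 15044 + 256 - 900 = 14400
Divide by 14400: (x + 2)²/225 - (y + 2)²/64 = 1
Hyperbola, center (-2, -2), transverse axis horizontal; a² = 225, b² = 64.
c² = a² + b² = 225 + 64 = 289, so c = 17.
Foci lie on the horizontal axis through the center: (h ± c, k).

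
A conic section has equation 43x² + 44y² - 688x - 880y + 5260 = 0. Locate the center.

(8, 10)

Group the x- and y-terms: 43(x² - 16x) + 44(y² - 20y) = -5260
Complete the square in x and y: 43(x - 8)² + 44(y - 10)² = -5260 + 2752 + 4400 = 1892
Divide through by 1892 to get (x - 8)²/44 + (y - 10)²/43 = 1.
Ellipse with center (8, 10).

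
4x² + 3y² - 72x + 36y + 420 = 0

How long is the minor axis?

2√3

Group: 4(x² - 18x) + 3(y² + 12y) = -420
Complete the square in x and y: 4(x - 9)² + 3(y + 6)² = -420 + 324 + 108 = 12
Dividing both sides by 12: (x - 9)²/3 + (y + 6)²/4 = 1
Ellipse, center (9, -6), major axis vertical; a² = 4, b² = 3.
b² = 3 so b = √3; the minor axis has length 2b = 2√3.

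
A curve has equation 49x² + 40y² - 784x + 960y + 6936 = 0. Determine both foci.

Group the x- and y-terms: 49(x² - 16x) + 40(y² + 24y) = -6936
Complete the square: 49(x - 8)² + 40(y + 12)² = -6936 + 3136 + 5760 = 1960
Divide by 1960: (x - 8)²/40 + (y + 12)²/49 = 1
Ellipse, center (8, -12), major axis vertical; a² = 49, b² = 40.
c² = a² - b² = 49 - 40 = 9, so c = 3.
Foci lie on the vertical axis through the center: (h, k ± c).

(8, -15) and (8, -9)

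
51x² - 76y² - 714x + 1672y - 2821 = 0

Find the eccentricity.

Rearranging, 51(x² - 14x) -76(y² - 22y) = 2821.
Complete the square in x and y: 51(x - 7)² -76(y - 11)² = 2821 + 2499 - 9196 = -3876
Divide through by -3876 to get (y - 11)²/51 - (x - 7)²/76 = 1.
Hyperbola, center (7, 11), transverse axis vertical; a² = 51, b² = 76.
c² = a² + b² = 127, so c = √127.
e = c/a = √127/√51 = √6477/51.

e = √6477/51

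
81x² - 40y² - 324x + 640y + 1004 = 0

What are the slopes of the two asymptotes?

Group: 81(x² - 4x) -40(y² - 16y) = -1004
Complete the square in x and y: 81(x - 2)² -40(y - 8)² = -1004 + 324 - 2560 = -3240
Divide through by -3240 to get (y - 8)²/81 - (x - 2)²/40 = 1.
Hyperbola, center (2, 8), transverse axis vertical; a² = 81, b² = 40.
For a vertical hyperbola the asymptotes have slope ±a/b.
Here that is ±9/2√10 = ±9√10/20.

9√10/20 and -9√10/20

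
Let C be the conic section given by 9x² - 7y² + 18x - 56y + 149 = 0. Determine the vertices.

(-1, -10) and (-1, 2)

Group: 9(x² + 2x) -7(y² + 8y) = -149
Complete the square in x and y: 9(x + 1)² -7(y + 4)² = -149 + 9 - 112 = -252
Divide by -252: (y + 4)²/36 - (x + 1)²/28 = 1
Hyperbola, center (-1, -4), transverse axis vertical; a² = 36, b² = 28.
a = 6. Vertices at (h, k ± a).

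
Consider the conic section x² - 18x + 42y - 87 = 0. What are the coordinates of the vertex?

(9, 4)

Only x is squared. Complete the square in x: (x - 9)² = -42(y - 4).
Vertex (9, 4); 4p = -42 so p = -21/2. Opens down.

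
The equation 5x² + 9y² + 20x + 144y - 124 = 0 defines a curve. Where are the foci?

(-10, -8) and (6, -8)

Group: 5(x² + 4x) + 9(y² + 16y) = 124
Complete the square in x and y: 5(x + 2)² + 9(y + 8)² = 124 + 20 + 576 = 720
Divide by 720: (x + 2)²/144 + (y + 8)²/80 = 1
Ellipse, center (-2, -8), major axis horizontal; a² = 144, b² = 80.
c² = a² - b² = 144 - 80 = 64, so c = 8.
Foci lie on the horizontal axis through the center: (h ± c, k).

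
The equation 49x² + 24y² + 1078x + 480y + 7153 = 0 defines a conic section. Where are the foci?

Group: 49(x² + 22x) + 24(y² + 20y) = -7153
Completing the square gives 49(x + 11)² + 24(y + 10)² = -7153 + 5929 + 2400 = 1176.
Divide through by 1176 to get (x + 11)²/24 + (y + 10)²/49 = 1.
Ellipse, center (-11, -10), major axis vertical; a² = 49, b² = 24.
c² = a² - b² = 49 - 24 = 25, so c = 5.
Foci lie on the vertical axis through the center: (h, k ± c).

(-11, -15) and (-11, -5)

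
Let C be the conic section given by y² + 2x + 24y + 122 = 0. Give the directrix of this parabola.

x = 23/2

Only y is squared. Complete the square in y: (y + 12)² = -2(x - 11).
Vertex (11, -12); 4p = -2 so p = -1/2. Opens left.
Directrix is the vertical line x = h − p = 11 − (-1/2) = 23/2.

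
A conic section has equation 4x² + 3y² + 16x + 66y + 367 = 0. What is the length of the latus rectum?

Group: 4(x² + 4x) + 3(y² + 22y) = -367
Complete the square in x and y: 4(x + 2)² + 3(y + 11)² = -367 + 16 + 363 = 12
Divide by 12: (x + 2)²/3 + (y + 11)²/4 = 1
Ellipse, center (-2, -11), major axis vertical; a² = 4, b² = 3.
Latus rectum length = 2b²/a = 2·3/2 = 3.

3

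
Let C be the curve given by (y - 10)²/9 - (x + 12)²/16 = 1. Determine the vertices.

(-12, 7) and (-12, 13)

Center (-12, 10). The positive term is the y-term, so the transverse axis is vertical; a² = 9, b² = 16.
a = 3. Vertices at (h, k ± a).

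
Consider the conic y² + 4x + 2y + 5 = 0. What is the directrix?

Only y is squared. Complete the square in y: (y + 1)² = -4(x + 1).
Vertex (-1, -1); 4p = -4 so p = -1. Opens left.
Directrix is the vertical line x = h − p = -1 − (-1) = 0.

x = 0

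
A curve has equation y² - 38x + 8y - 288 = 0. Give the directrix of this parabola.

x = -35/2

Only y is squared. Complete the square in y: (y + 4)² = 38(x + 8).
Vertex (-8, -4); 4p = 38 so p = 19/2. Opens right.
Directrix is the vertical line x = h − p = -8 − (19/2) = -35/2.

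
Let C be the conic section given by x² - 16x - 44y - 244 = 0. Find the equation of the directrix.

Only x is squared. Complete the square in x: (x - 8)² = 44(y + 7).
Vertex (8, -7); 4p = 44 so p = 11. Opens up.
Directrix is the horizontal line y = k − p = -7 − (11) = -18.

y = -18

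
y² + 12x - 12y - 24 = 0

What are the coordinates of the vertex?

(5, 6)

Only y is squared. Complete the square in y: (y - 6)² = -12(x - 5).
Vertex (5, 6); 4p = -12 so p = -3. Opens left.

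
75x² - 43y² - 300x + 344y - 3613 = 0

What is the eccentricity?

Rearranging, 75(x² - 4x) -43(y² - 8y) = 3613.
Completing the square gives 75(x - 2)² -43(y - 4)² = 3613 + 300 - 688 = 3225.
Dividing both sides by 3225: (x - 2)²/43 - (y - 4)²/75 = 1
Hyperbola, center (2, 4), transverse axis horizontal; a² = 43, b² = 75.
c² = a² + b² = 118, so c = √118.
e = c/a = √118/√43 = √5074/43.

e = √5074/43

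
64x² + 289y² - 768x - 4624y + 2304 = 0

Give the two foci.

(-9, 8) and (21, 8)

Group the x- and y-terms: 64(x² - 12x) + 289(y² - 16y) = -2304
64(x - 6)² + 289(y - 8)² = -2304 + 2304 + 18496 = 18496
Divide by 18496: (x - 6)²/289 + (y - 8)²/64 = 1
Ellipse, center (6, 8), major axis horizontal; a² = 289, b² = 64.
c² = a² - b² = 289 - 64 = 225, so c = 15.
Foci lie on the horizontal axis through the center: (h ± c, k).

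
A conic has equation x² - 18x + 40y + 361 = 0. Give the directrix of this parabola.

Only x is squared. Complete the square in x: (x - 9)² = -40(y + 7).
Vertex (9, -7); 4p = -40 so p = -10. Opens down.
Directrix is the horizontal line y = k − p = -7 − (-10) = 3.

y = 3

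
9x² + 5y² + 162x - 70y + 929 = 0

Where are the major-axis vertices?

Group the x- and y-terms: 9(x² + 18x) + 5(y² - 14y) = -929
Complete the square: 9(x + 9)² + 5(y - 7)² = -929 + 729 + 245 = 45
Dividing both sides by 45: (x + 9)²/5 + (y - 7)²/9 = 1
Ellipse, center (-9, 7), major axis vertical; a² = 9, b² = 5.
a = 3. Vertices at (h, k ± a).

(-9, 4) and (-9, 10)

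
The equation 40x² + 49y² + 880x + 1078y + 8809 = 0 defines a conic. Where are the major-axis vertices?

(-18, -11) and (-4, -11)

Group the x- and y-terms: 40(x² + 22x) + 49(y² + 22y) = -8809
40(x + 11)² + 49(y + 11)² = -8809 + 4840 + 5929 = 1960
Dividing both sides by 1960: (x + 11)²/49 + (y + 11)²/40 = 1
Ellipse, center (-11, -11), major axis horizontal; a² = 49, b² = 40.
a = 7. Vertices at (h ± a, k).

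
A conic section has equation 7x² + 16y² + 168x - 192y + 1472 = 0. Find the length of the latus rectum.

7(x² + 24x) + 16(y² - 12y) = -1472
Complete the square in x and y: 7(x + 12)² + 16(y - 6)² = -1472 + 1008 + 576 = 112
Dividing both sides by 112: (x + 12)²/16 + (y - 6)²/7 = 1
Ellipse, center (-12, 6), major axis horizontal; a² = 16, b² = 7.
Latus rectum length = 2b²/a = 2·7/4 = 7/2.

7/2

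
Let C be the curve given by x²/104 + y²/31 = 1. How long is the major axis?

4√26

Center (0, 0). The larger denominator 104 sits under the x-term, so the major axis is horizontal; a² = 104, b² = 31.
a² = 104 so a = 2√26; the major axis has length 2a = 4√26.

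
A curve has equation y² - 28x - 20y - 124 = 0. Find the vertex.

Only y is squared. Complete the square in y: (y - 10)² = 28(x + 8).
Vertex (-8, 10); 4p = 28 so p = 7. Opens right.

(-8, 10)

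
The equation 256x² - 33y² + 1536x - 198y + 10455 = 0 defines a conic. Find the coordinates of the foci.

Group the x- and y-terms: 256(x² + 6x) -33(y² + 6y) = -10455
Completing the square gives 256(x + 3)² -33(y + 3)² = -10455 + 2304 - 297 = -8448.
Dividing both sides by -8448: (y + 3)²/256 - (x + 3)²/33 = 1
Hyperbola, center (-3, -3), transverse axis vertical; a² = 256, b² = 33.
c² = a² + b² = 256 + 33 = 289, so c = 17.
Foci lie on the vertical axis through the center: (h, k ± c).

(-3, -20) and (-3, 14)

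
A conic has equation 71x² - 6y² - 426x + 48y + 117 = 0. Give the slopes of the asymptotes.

Group the x- and y-terms: 71(x² - 6x) -6(y² - 8y) = -117
71(x - 3)² -6(y - 4)² = -117 + 639 - 96 = 426
Divide by 426: (x - 3)²/6 - (y - 4)²/71 = 1
Hyperbola, center (3, 4), transverse axis horizontal; a² = 6, b² = 71.
For a horizontal hyperbola the asymptotes have slope ±b/a.
Here that is ±√71/√6 = ±√426/6.

√426/6 and -√426/6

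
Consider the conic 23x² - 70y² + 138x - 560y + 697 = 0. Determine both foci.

(-3, -4 - √93) and (-3, -4 + √93)

Collect terms: 23(x² + 6x) -70(y² + 8y) = -697
Complete the square in x and y: 23(x + 3)² -70(y + 4)² = -697 + 207 - 1120 = -1610
Divide through by -1610 to get (y + 4)²/23 - (x + 3)²/70 = 1.
Hyperbola, center (-3, -4), transverse axis vertical; a² = 23, b² = 70.
c² = a² + b² = 23 + 70 = 93, so c = √93.
Foci lie on the vertical axis through the center: (h, k ± c).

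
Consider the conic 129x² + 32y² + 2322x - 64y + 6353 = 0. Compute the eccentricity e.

Group the x- and y-terms: 129(x² + 18x) + 32(y² - 2y) = -6353
Completing the square gives 129(x + 9)² + 32(y - 1)² = -6353 + 10449 + 32 = 4128.
Dividing both sides by 4128: (x + 9)²/32 + (y - 1)²/129 = 1
Ellipse, center (-9, 1), major axis vertical; a² = 129, b² = 32.
c² = a² - b² = 97, so c = √97.
e = c/a = √97/√129 = √12513/129.

e = √12513/129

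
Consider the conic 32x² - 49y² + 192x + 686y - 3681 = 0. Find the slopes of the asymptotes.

32(x² + 6x) -49(y² - 14y) = 3681
Complete the square in x and y: 32(x + 3)² -49(y - 7)² = 3681 + 288 - 2401 = 1568
Dividing both sides by 1568: (x + 3)²/49 - (y - 7)²/32 = 1
Hyperbola, center (-3, 7), transverse axis horizontal; a² = 49, b² = 32.
For a horizontal hyperbola the asymptotes have slope ±b/a.
Here that is ±4√2/7.

4√2/7 and -4√2/7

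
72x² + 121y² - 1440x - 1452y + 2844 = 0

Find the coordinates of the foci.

(3, 6) and (17, 6)

Collect terms: 72(x² - 20x) + 121(y² - 12y) = -2844
Complete the square: 72(x - 10)² + 121(y - 6)² = -2844 + 7200 + 4356 = 8712
Divide by 8712: (x - 10)²/121 + (y - 6)²/72 = 1
Ellipse, center (10, 6), major axis horizontal; a² = 121, b² = 72.
c² = a² - b² = 121 - 72 = 49, so c = 7.
Foci lie on the horizontal axis through the center: (h ± c, k).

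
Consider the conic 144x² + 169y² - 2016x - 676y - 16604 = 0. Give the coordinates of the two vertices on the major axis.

Group: 144(x² - 14x) + 169(y² - 4y) = 16604
Complete the square in x and y: 144(x - 7)² + 169(y - 2)² = 16604 + 7056 + 676 = 24336
Divide through by 24336 to get (x - 7)²/169 + (y - 2)²/144 = 1.
Ellipse, center (7, 2), major axis horizontal; a² = 169, b² = 144.
a = 13. Vertices at (h ± a, k).

(-6, 2) and (20, 2)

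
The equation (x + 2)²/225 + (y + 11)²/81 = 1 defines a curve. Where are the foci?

Center (-2, -11). The larger denominator 225 sits under the x-term, so the major axis is horizontal; a² = 225, b² = 81.
c² = a² - b² = 225 - 81 = 144, so c = 12.
Foci lie on the horizontal axis through the center: (h ± c, k).

(-14, -11) and (10, -11)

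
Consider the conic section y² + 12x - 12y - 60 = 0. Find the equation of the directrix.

Only y is squared. Complete the square in y: (y - 6)² = -12(x - 8).
Vertex (8, 6); 4p = -12 so p = -3. Opens left.
Directrix is the vertical line x = h − p = 8 − (-3) = 11.

x = 11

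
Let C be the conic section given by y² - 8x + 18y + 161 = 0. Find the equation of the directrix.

x = 8

Only y is squared. Complete the square in y: (y + 9)² = 8(x - 10).
Vertex (10, -9); 4p = 8 so p = 2. Opens right.
Directrix is the vertical line x = h − p = 10 − (2) = 8.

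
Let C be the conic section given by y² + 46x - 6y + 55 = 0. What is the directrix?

x = 21/2

Only y is squared. Complete the square in y: (y - 3)² = -46(x + 1).
Vertex (-1, 3); 4p = -46 so p = -23/2. Opens left.
Directrix is the vertical line x = h − p = -1 − (-23/2) = 21/2.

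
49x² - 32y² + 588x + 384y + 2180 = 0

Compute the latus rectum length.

49(x² + 12x) -32(y² - 12y) = -2180
49(x + 6)² -32(y - 6)² = -2180 + 1764 - 1152 = -1568
Divide through by -1568 to get (y - 6)²/49 - (x + 6)²/32 = 1.
Hyperbola, center (-6, 6), transverse axis vertical; a² = 49, b² = 32.
Latus rectum length = 2b²/a = 2·32/7 = 64/7.

64/7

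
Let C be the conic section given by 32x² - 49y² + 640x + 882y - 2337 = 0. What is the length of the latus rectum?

Collect terms: 32(x² + 20x) -49(y² - 18y) = 2337
Complete the square: 32(x + 10)² -49(y - 9)² = 2337 + 3200 - 3969 = 1568
Divide through by 1568 to get (x + 10)²/49 - (y - 9)²/32 = 1.
Hyperbola, center (-10, 9), transverse axis horizontal; a² = 49, b² = 32.
Latus rectum length = 2b²/a = 2·32/7 = 64/7.

64/7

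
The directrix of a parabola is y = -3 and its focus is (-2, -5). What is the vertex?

(-2, -4)

The vertex is the midpoint between the focus and the directrix along the axis of symmetry.
Axis is vertical (directrix is horizontal). Vertex y-coordinate = (-5 + (-3))/2 = -4; x-coordinate = -2.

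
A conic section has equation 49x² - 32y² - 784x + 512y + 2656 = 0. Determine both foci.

(8, -1) and (8, 17)

Group the x- and y-terms: 49(x² - 16x) -32(y² - 16y) = -2656
Complete the square in x and y: 49(x - 8)² -32(y - 8)² = -2656 + 3136 - 2048 = -1568
Divide through by -1568 to get (y - 8)²/49 - (x - 8)²/32 = 1.
Hyperbola, center (8, 8), transverse axis vertical; a² = 49, b² = 32.
c² = a² + b² = 49 + 32 = 81, so c = 9.
Foci lie on the vertical axis through the center: (h, k ± c).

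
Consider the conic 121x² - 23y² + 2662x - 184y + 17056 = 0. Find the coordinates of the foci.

(-11, -16) and (-11, 8)

Collect terms: 121(x² + 22x) -23(y² + 8y) = -17056
121(x + 11)² -23(y + 4)² = -17056 + 14641 - 368 = -2783
Divide by -2783: (y + 4)²/121 - (x + 11)²/23 = 1
Hyperbola, center (-11, -4), transverse axis vertical; a² = 121, b² = 23.
c² = a² + b² = 121 + 23 = 144, so c = 12.
Foci lie on the vertical axis through the center: (h, k ± c).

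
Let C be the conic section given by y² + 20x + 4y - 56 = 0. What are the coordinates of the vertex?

(3, -2)

Only y is squared. Complete the square in y: (y + 2)² = -20(x - 3).
Vertex (3, -2); 4p = -20 so p = -5. Opens left.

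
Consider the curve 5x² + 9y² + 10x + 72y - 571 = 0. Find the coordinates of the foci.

(-9, -4) and (7, -4)

Group: 5(x² + 2x) + 9(y² + 8y) = 571
5(x + 1)² + 9(y + 4)² = 571 + 5 + 144 = 720
Dividing both sides by 720: (x + 1)²/144 + (y + 4)²/80 = 1
Ellipse, center (-1, -4), major axis horizontal; a² = 144, b² = 80.
c² = a² - b² = 144 - 80 = 64, so c = 8.
Foci lie on the horizontal axis through the center: (h ± c, k).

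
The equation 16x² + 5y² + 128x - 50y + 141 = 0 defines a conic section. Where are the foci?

(-4, 5 - √33) and (-4, 5 + √33)

Collect terms: 16(x² + 8x) + 5(y² - 10y) = -141
16(x + 4)² + 5(y - 5)² = -141 + 256 + 125 = 240
Dividing both sides by 240: (x + 4)²/15 + (y - 5)²/48 = 1
Ellipse, center (-4, 5), major axis vertical; a² = 48, b² = 15.
c² = a² - b² = 48 - 15 = 33, so c = √33.
Foci lie on the vertical axis through the center: (h, k ± c).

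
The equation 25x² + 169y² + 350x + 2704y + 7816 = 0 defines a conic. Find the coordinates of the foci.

(-19, -8) and (5, -8)

Collect terms: 25(x² + 14x) + 169(y² + 16y) = -7816
Complete the square in x and y: 25(x + 7)² + 169(y + 8)² = -7816 + 1225 + 10816 = 4225
Divide through by 4225 to get (x + 7)²/169 + (y + 8)²/25 = 1.
Ellipse, center (-7, -8), major axis horizontal; a² = 169, b² = 25.
c² = a² - b² = 169 - 25 = 144, so c = 12.
Foci lie on the horizontal axis through the center: (h ± c, k).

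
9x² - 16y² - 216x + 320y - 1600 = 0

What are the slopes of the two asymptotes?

3/4 and -3/4

Group: 9(x² - 24x) -16(y² - 20y) = 1600
9(x - 12)² -16(y - 10)² = 1600 + 1296 - 1600 = 1296
Dividing both sides by 1296: (x - 12)²/144 - (y - 10)²/81 = 1
Hyperbola, center (12, 10), transverse axis horizontal; a² = 144, b² = 81.
For a horizontal hyperbola the asymptotes have slope ±b/a.
Here that is ±9/12 = ±3/4.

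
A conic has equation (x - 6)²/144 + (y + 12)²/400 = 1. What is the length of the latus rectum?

Center (6, -12). The larger denominator 400 sits under the y-term, so the major axis is vertical; a² = 400, b² = 144.
Latus rectum length = 2b²/a = 2·144/20 = 72/5.

72/5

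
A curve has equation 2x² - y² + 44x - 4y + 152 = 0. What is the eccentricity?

Group: 2(x² + 22x) -(y² + 4y) = -152
Complete the square: 2(x + 11)² -(y + 2)² = -152 + 242 - 4 = 86
Divide by 86: (x + 11)²/43 - (y + 2)²/86 = 1
Hyperbola, center (-11, -2), transverse axis horizontal; a² = 43, b² = 86.
c² = a² + b² = 129, so c = √129.
e = c/a = √129/√43 = √3.

e = √3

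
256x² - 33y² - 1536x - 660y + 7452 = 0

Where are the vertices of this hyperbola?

(3, -26) and (3, 6)

Collect terms: 256(x² - 6x) -33(y² + 20y) = -7452
256(x - 3)² -33(y + 10)² = -7452 + 2304 - 3300 = -8448
Dividing both sides by -8448: (y + 10)²/256 - (x - 3)²/33 = 1
Hyperbola, center (3, -10), transverse axis vertical; a² = 256, b² = 33.
a = 16. Vertices at (h, k ± a).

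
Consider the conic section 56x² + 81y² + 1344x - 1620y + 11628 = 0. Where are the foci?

Rearranging, 56(x² + 24x) + 81(y² - 20y) = -11628.
56(x + 12)² + 81(y - 10)² = -11628 + 8064 + 8100 = 4536
Divide through by 4536 to get (x + 12)²/81 + (y - 10)²/56 = 1.
Ellipse, center (-12, 10), major axis horizontal; a² = 81, b² = 56.
c² = a² - b² = 81 - 56 = 25, so c = 5.
Foci lie on the horizontal axis through the center: (h ± c, k).

(-17, 10) and (-7, 10)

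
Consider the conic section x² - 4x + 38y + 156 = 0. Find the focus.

Only x is squared. Complete the square in x: (x - 2)² = -38(y + 4).
Vertex (2, -4); 4p = -38 so p = -19/2. Opens down.
Focus is p units from the vertex along the axis: (h, k + p).

(2, -27/2)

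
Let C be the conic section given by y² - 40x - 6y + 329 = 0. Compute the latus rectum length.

40

Only y is squared. Complete the square in y: (y - 3)² = 40(x - 8).
Vertex (8, 3); 4p = 40 so p = 10. Opens right.
Latus rectum length = |4p| = 40.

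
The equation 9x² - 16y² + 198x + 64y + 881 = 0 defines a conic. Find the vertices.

Rearranging, 9(x² + 22x) -16(y² - 4y) = -881.
Complete the square: 9(x + 11)² -16(y - 2)² = -881 + 1089 - 64 = 144
Dividing both sides by 144: (x + 11)²/16 - (y - 2)²/9 = 1
Hyperbola, center (-11, 2), transverse axis horizontal; a² = 16, b² = 9.
a = 4. Vertices at (h ± a, k).

(-15, 2) and (-7, 2)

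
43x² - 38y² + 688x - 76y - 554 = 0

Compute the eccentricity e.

Collect terms: 43(x² + 16x) -38(y² + 2y) = 554
Complete the square: 43(x + 8)² -38(y + 1)² = 554 + 2752 - 38 = 3268
Divide by 3268: (x + 8)²/76 - (y + 1)²/86 = 1
Hyperbola, center (-8, -1), transverse axis horizontal; a² = 76, b² = 86.
c² = a² + b² = 162, so c = 9√2.
e = c/a = 9√2/2√19 = 9√38/38.

e = 9√38/38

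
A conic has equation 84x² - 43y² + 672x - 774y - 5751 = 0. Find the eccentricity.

Group the x- and y-terms: 84(x² + 8x) -43(y² + 18y) = 5751
84(x + 4)² -43(y + 9)² = 5751 + 1344 - 3483 = 3612
Dividing both sides by 3612: (x + 4)²/43 - (y + 9)²/84 = 1
Hyperbola, center (-4, -9), transverse axis horizontal; a² = 43, b² = 84.
c² = a² + b² = 127, so c = √127.
e = c/a = √127/√43 = √5461/43.

e = √5461/43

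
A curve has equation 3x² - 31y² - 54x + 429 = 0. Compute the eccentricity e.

3(x² - 18x) -31y² = -429
Complete the square: 3(x - 9)² -31y² = -429 + 243 + 0 = -186
Divide through by -186 to get y²/6 - (x - 9)²/62 = 1.
Hyperbola, center (9, 0), transverse axis vertical; a² = 6, b² = 62.
c² = a² + b² = 68, so c = 2√17.
e = c/a = 2√17/√6 = √102/3.

e = √102/3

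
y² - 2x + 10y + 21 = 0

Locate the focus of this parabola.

Only y is squared. Complete the square in y: (y + 5)² = 2(x + 2).
Vertex (-2, -5); 4p = 2 so p = 1/2. Opens right.
Focus is p units from the vertex along the axis: (h + p, k).

(-3/2, -5)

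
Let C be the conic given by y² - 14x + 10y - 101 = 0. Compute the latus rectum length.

14

Only y is squared. Complete the square in y: (y + 5)² = 14(x + 9).
Vertex (-9, -5); 4p = 14 so p = 7/2. Opens right.
Latus rectum length = |4p| = 14.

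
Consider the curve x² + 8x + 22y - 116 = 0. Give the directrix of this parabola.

y = 23/2

Only x is squared. Complete the square in x: (x + 4)² = -22(y - 6).
Vertex (-4, 6); 4p = -22 so p = -11/2. Opens down.
Directrix is the horizontal line y = k − p = 6 − (-11/2) = 23/2.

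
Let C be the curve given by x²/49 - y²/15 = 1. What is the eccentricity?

e = 8/7

Center (0, 0). The positive term is the x-term, so the transverse axis is horizontal; a² = 49, b² = 15.
c² = a² + b² = 64, so c = 8.
e = c/a = 8/7.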